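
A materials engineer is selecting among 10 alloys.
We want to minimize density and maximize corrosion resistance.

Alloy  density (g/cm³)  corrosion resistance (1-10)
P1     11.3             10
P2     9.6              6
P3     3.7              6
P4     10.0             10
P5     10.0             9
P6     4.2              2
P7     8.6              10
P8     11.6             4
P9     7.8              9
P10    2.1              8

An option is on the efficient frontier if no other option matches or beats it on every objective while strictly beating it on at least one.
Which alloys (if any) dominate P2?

P3: density 3.7≤9.6, corrosion resistance 6≥6 — dominates P2.
P7: density 8.6≤9.6, corrosion resistance 10≥6 — dominates P2.
P9: density 7.8≤9.6, corrosion resistance 9≥6 — dominates P2.
P10: density 2.1≤9.6, corrosion resistance 8≥6 — dominates P2.
Others (P1, P4, P5, P6, P8) are each worse than P2 on at least one objective.

P3, P7, P9, P10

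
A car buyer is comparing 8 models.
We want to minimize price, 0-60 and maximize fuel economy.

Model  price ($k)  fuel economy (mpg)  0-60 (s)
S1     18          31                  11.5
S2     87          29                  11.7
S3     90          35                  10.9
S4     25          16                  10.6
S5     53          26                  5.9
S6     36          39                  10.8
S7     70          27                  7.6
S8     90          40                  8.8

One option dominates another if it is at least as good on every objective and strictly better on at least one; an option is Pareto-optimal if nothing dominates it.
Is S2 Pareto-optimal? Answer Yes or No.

No

S1 vs S2: price 18≤87, fuel economy 31≥29, 0-60 11.5≤11.7 — S1 is at least as good on every objective and strictly better on at least one, so S1 dominates S2.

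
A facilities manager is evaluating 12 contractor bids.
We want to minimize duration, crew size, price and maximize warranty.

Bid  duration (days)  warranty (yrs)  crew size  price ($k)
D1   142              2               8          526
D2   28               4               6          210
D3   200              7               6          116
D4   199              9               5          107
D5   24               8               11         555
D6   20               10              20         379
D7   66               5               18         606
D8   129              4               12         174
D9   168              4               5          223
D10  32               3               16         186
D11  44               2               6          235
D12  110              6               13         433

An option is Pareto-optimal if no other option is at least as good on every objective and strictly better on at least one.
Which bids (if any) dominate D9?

D1: worse on warranty (2 vs 4).
D2: worse on crew size (6 vs 5).
D3: worse on duration (200 vs 168).
D4: worse on duration (199 vs 168).
D5: worse on crew size (11 vs 5).
D6: worse on crew size (20 vs 5).
D7: worse on crew size (18 vs 5).
D8: worse on crew size (12 vs 5).
D10: worse on warranty (3 vs 4).
D11: worse on warranty (2 vs 4).
D12: worse on crew size (13 vs 5).
No option dominates D9.

none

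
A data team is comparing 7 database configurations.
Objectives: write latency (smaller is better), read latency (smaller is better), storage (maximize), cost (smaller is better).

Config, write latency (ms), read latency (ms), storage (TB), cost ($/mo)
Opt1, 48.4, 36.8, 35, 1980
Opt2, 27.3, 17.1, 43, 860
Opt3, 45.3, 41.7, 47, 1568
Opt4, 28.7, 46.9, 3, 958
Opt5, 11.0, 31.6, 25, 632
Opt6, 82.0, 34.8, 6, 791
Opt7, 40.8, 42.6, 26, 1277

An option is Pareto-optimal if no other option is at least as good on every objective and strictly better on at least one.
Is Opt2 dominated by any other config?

No

Opt1: worse on write latency (48.4 vs 27.3).
Opt3: worse on write latency (45.3 vs 27.3).
Opt4: worse on write latency (28.7 vs 27.3).
Opt5: worse on read latency (31.6 vs 17.1).
Opt6: worse on write latency (82.0 vs 27.3).
Opt7: worse on write latency (40.8 vs 27.3).
No option is at least as good as Opt2 on every objective and strictly better on one.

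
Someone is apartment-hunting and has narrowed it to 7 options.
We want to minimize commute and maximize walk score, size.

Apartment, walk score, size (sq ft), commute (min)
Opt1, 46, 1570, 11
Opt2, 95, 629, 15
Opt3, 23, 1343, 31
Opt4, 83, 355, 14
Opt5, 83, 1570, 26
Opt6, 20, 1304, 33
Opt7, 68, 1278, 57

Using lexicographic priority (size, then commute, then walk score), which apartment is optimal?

First maximize size: best is 1570, kept {Opt1, Opt5}.
Then minimize commute: best is 11, kept {Opt1}.

Opt1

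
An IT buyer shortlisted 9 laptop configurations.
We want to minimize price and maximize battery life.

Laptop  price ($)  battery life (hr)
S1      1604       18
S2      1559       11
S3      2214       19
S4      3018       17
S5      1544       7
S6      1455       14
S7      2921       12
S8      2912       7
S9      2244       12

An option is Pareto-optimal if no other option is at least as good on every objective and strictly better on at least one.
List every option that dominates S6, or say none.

S1: worse on price (1604 vs 1455).
S2: worse on price (1559 vs 1455).
S3: worse on price (2214 vs 1455).
S4: worse on price (3018 vs 1455).
S5: worse on price (1544 vs 1455).
S7: worse on price (2921 vs 1455).
S8: worse on price (2912 vs 1455).
S9: worse on price (2244 vs 1455).
No option dominates S6.

none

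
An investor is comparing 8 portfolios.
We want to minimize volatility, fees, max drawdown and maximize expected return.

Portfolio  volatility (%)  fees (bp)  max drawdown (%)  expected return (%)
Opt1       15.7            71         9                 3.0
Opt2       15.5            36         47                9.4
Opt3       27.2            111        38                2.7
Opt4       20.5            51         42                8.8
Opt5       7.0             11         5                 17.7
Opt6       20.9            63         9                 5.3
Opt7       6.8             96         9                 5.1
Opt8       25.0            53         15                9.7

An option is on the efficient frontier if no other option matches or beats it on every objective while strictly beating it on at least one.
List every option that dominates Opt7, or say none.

Opt1: worse on volatility (15.7 vs 6.8).
Opt2: worse on volatility (15.5 vs 6.8).
Opt3: worse on volatility (27.2 vs 6.8).
Opt4: worse on volatility (20.5 vs 6.8).
Opt5: worse on volatility (7.0 vs 6.8).
Opt6: worse on volatility (20.9 vs 6.8).
Opt8: worse on volatility (25.0 vs 6.8).
No option dominates Opt7.

none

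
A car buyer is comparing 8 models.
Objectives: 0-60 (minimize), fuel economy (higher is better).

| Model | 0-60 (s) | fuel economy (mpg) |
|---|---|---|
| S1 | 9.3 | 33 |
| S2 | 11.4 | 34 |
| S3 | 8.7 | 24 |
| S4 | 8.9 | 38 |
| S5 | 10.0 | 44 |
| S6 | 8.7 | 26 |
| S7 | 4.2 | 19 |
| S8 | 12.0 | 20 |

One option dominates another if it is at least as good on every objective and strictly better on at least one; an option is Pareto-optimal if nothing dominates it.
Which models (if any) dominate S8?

S1: 0-60 9.3≤12.0, fuel economy 33≥20 — dominates S8.
S2: 0-60 11.4≤12.0, fuel economy 34≥20 — dominates S8.
S3: 0-60 8.7≤12.0, fuel economy 24≥20 — dominates S8.
S4: 0-60 8.9≤12.0, fuel economy 38≥20 — dominates S8.
S5: 0-60 10.0≤12.0, fuel economy 44≥20 — dominates S8.
S6: 0-60 8.7≤12.0, fuel economy 26≥20 — dominates S8.
Others (S7) are each worse than S8 on at least one objective.

S1, S2, S3, S4, S5, S6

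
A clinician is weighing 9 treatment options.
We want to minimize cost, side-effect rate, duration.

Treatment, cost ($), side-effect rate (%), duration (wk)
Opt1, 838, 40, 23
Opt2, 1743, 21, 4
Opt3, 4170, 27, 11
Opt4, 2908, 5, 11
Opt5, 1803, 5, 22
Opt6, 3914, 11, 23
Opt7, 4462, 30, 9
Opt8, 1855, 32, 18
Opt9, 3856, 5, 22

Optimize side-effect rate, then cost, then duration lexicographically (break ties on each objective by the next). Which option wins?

First minimize side-effect rate: best is 5, kept {Opt4, Opt5, Opt9}.
Then minimize cost: best is 1803, kept {Opt5}.

Opt5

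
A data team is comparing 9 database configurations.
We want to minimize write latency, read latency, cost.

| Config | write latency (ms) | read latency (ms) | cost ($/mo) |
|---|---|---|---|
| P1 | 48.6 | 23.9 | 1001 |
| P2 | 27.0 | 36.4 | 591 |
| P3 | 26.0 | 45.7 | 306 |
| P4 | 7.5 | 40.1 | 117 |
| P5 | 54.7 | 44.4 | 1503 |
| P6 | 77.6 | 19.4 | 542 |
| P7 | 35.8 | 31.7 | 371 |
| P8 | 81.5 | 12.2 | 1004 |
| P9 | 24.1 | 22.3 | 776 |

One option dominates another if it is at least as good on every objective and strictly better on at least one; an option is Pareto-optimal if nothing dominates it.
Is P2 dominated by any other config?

No

P1: worse on write latency (48.6 vs 27.0).
P3: worse on read latency (45.7 vs 36.4).
P4: worse on read latency (40.1 vs 36.4).
P5: worse on write latency (54.7 vs 27.0).
P6: worse on write latency (77.6 vs 27.0).
P7: worse on write latency (35.8 vs 27.0).
P8: worse on write latency (81.5 vs 27.0).
P9: worse on cost (776 vs 591).
No option is at least as good as P2 on every objective and strictly better on one.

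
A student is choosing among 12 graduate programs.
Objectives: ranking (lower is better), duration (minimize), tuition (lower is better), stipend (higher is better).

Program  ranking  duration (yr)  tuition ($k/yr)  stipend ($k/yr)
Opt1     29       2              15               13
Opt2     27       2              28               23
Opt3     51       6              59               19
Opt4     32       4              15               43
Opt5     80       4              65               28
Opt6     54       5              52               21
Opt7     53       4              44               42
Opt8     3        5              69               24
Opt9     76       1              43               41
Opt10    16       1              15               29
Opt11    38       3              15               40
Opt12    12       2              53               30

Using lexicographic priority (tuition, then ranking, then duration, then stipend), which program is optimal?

First minimize tuition: best is 15, kept {Opt1, Opt4, Opt10, Opt11}.
Then minimize ranking: best is 16, kept {Opt10}.

Opt10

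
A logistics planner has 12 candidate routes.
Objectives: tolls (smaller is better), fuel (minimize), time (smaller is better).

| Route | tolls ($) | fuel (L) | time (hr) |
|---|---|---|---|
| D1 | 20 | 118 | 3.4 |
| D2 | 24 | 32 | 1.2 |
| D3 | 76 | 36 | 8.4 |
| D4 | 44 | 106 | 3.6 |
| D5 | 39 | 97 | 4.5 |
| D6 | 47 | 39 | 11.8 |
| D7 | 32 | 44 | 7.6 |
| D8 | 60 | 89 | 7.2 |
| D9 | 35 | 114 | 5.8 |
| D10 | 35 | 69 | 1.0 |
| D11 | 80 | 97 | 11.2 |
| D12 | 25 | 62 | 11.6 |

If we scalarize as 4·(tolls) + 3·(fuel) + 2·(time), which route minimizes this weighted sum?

D1: 4·20 + 3·118 + 2·3.4 = 440.8
D2: 4·24 + 3·32 + 2·1.2 = 194.4
D3: 4·76 + 3·36 + 2·8.4 = 428.8
D4: 4·44 + 3·106 + 2·3.6 = 501.2
D5: 4·39 + 3·97 + 2·4.5 = 456.0
D6: 4·47 + 3·39 + 2·11.8 = 328.6
D7: 4·32 + 3·44 + 2·7.6 = 275.2
D8: 4·60 + 3·89 + 2·7.2 = 521.4
D9: 4·35 + 3·114 + 2·5.8 = 493.6
D10: 4·35 + 3·69 + 2·1.0 = 349.0
D11: 4·80 + 3·97 + 2·11.2 = 633.4
D12: 4·25 + 3·62 + 2·11.6 = 309.2
Lowest: D2 at 194.4.

D2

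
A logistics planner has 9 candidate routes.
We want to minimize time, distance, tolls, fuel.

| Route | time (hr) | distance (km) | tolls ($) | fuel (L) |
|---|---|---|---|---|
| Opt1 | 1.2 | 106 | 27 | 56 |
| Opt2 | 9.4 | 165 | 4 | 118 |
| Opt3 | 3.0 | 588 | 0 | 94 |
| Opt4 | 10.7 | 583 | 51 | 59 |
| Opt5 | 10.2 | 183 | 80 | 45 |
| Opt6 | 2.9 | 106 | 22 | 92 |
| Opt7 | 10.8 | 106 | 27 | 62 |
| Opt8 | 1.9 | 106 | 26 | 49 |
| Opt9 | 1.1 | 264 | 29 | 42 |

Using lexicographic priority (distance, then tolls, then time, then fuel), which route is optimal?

Opt6

First minimize distance: best is 106, kept {Opt1, Opt6, Opt7, Opt8}.
Then minimize tolls: best is 22, kept {Opt6}.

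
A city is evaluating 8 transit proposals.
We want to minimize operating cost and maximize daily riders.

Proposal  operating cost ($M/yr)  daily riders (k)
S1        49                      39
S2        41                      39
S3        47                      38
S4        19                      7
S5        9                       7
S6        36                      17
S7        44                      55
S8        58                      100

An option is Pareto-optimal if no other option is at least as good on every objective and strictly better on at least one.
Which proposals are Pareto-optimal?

S2, S5, S6, S7, S8

S1: dominated by S2 (operating cost 41≤49, daily riders 39≥39).
S2: not dominated.
S3: dominated by S2 (operating cost 41≤47, daily riders 39≥38).
S4: dominated by S5 (operating cost 9≤19, daily riders 7≥7).
S5: not dominated (best operating cost).
S6: not dominated.
S7: not dominated.
S8: not dominated (best daily riders).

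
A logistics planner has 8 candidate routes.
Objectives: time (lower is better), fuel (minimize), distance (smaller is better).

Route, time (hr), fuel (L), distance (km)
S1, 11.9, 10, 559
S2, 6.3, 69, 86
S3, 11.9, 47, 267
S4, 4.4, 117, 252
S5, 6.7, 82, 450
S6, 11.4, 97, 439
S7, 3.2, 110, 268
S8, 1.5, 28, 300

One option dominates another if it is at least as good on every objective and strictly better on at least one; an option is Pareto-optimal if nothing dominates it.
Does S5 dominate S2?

No

S5 vs S2: S5 is worse on time (6.7 vs 6.3), so it does not dominate S2.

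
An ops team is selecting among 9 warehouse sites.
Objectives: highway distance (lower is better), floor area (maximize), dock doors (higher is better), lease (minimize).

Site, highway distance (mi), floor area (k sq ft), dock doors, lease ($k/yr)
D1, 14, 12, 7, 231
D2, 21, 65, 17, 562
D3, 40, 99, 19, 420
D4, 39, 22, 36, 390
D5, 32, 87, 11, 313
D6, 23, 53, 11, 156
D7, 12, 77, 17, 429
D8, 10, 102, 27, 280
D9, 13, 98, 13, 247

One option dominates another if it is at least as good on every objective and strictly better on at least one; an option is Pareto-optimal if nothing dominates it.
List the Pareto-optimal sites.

D1: not dominated.
D2: dominated by D7 (highway distance 12≤21, floor area 77≥65, dock doors 17≥17, lease 429≤562).
D3: dominated by D8 (highway distance 10≤40, floor area 102≥99, dock doors 27≥19, lease 280≤420).
D4: not dominated (best dock doors).
D5: dominated by D8 (highway distance 10≤32, floor area 102≥87, dock doors 27≥11, lease 280≤313).
D6: not dominated (best lease).
D7: dominated by D8 (highway distance 10≤12, floor area 102≥77, dock doors 27≥17, lease 280≤429).
D8: not dominated (best highway distance).
D9: not dominated.

D1, D4, D6, D8, D9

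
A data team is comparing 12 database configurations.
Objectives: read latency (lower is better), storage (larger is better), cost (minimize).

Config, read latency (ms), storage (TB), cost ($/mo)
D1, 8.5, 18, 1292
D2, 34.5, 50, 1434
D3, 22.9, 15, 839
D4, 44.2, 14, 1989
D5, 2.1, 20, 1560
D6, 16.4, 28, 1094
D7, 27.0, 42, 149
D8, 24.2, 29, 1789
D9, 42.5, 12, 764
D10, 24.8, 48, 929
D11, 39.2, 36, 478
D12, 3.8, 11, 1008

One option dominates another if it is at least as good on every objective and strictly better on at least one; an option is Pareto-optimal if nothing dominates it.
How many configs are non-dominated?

D1: not dominated.
D2: not dominated (best storage).
D3: not dominated.
D4: dominated by D1 (read latency 8.5≤44.2, storage 18≥14, cost 1292≤1989).
D5: not dominated (best read latency).
D6: not dominated.
D7: not dominated (best cost).
D8: not dominated.
D9: dominated by D7 (read latency 27.0≤42.5, storage 42≥12, cost 149≤764).
D10: not dominated.
D11: dominated by D7 (read latency 27.0≤39.2, storage 42≥36, cost 149≤478).
D12: not dominated.
Pareto-optimal: D1, D2, D3, D5, D6, D7, D8, D10, D12 → 9.

9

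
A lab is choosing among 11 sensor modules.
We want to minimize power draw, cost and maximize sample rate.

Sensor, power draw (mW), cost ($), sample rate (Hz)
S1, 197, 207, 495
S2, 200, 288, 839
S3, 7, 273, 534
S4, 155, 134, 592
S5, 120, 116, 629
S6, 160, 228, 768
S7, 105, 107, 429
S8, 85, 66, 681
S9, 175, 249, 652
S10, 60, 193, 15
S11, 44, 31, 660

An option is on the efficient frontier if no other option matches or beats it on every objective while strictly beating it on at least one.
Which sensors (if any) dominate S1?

S4: power draw 155≤197, cost 134≤207, sample rate 592≥495 — dominates S1.
S5: power draw 120≤197, cost 116≤207, sample rate 629≥495 — dominates S1.
S8: power draw 85≤197, cost 66≤207, sample rate 681≥495 — dominates S1.
S11: power draw 44≤197, cost 31≤207, sample rate 660≥495 — dominates S1.
Others (S2, S3, S6, S7, S9, S10) are each worse than S1 on at least one objective.

S4, S5, S8, S11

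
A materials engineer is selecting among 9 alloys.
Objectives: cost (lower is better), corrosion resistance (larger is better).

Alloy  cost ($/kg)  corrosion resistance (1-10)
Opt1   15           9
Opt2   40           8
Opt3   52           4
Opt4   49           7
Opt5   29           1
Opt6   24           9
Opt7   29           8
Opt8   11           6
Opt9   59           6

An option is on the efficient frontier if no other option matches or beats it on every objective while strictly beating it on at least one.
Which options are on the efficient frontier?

Opt1, Opt8

Opt1: not dominated.
Opt2: dominated by Opt1 (cost 15≤40, corrosion resistance 9≥8).
Opt3: dominated by Opt1 (cost 15≤52, corrosion resistance 9≥4).
Opt4: dominated by Opt1 (cost 15≤49, corrosion resistance 9≥7).
Opt5: dominated by Opt1 (cost 15≤29, corrosion resistance 9≥1).
Opt6: dominated by Opt1 (cost 15≤24, corrosion resistance 9≥9).
Opt7: dominated by Opt1 (cost 15≤29, corrosion resistance 9≥8).
Opt8: not dominated (best cost).
Opt9: dominated by Opt1 (cost 15≤59, corrosion resistance 9≥6).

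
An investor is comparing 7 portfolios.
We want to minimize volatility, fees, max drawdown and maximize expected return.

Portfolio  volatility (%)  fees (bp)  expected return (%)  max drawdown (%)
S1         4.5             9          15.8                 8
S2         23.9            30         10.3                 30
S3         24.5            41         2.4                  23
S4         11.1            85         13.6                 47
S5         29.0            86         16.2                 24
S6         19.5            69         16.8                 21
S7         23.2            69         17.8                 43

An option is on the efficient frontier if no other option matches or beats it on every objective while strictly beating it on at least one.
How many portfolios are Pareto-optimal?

S1: not dominated (best volatility).
S2: dominated by S1 (volatility 4.5≤23.9, fees 9≤30, expected return 15.8≥10.3, max drawdown 8≤30).
S3: dominated by S1 (volatility 4.5≤24.5, fees 9≤41, expected return 15.8≥2.4, max drawdown 8≤23).
S4: dominated by S1 (volatility 4.5≤11.1, fees 9≤85, expected return 15.8≥13.6, max drawdown 8≤47).
S5: dominated by S6 (volatility 19.5≤29.0, fees 69≤86, expected return 16.8≥16.2, max drawdown 21≤24).
S6: not dominated.
S7: not dominated (best expected return).
Pareto-optimal: S1, S6, S7 → 3.

3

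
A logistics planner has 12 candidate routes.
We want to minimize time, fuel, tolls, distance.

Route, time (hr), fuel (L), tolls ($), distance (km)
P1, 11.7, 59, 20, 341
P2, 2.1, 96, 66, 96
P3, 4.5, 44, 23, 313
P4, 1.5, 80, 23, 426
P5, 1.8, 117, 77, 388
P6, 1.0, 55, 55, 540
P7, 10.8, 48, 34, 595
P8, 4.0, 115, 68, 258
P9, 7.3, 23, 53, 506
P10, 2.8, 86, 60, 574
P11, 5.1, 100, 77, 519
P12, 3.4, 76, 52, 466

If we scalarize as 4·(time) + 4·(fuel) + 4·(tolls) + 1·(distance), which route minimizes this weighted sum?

P3

P1: 4·11.7 + 4·59 + 4·20 + 1·341 = 703.8
P2: 4·2.1 + 4·96 + 4·66 + 1·96 = 752.4
P3: 4·4.5 + 4·44 + 4·23 + 1·313 = 599.0
P4: 4·1.5 + 4·80 + 4·23 + 1·426 = 844.0
P5: 4·1.8 + 4·117 + 4·77 + 1·388 = 1171.2
P6: 4·1.0 + 4·55 + 4·55 + 1·540 = 984.0
P7: 4·10.8 + 4·48 + 4·34 + 1·595 = 966.2
P8: 4·4.0 + 4·115 + 4·68 + 1·258 = 1006.0
P9: 4·7.3 + 4·23 + 4·53 + 1·506 = 839.2
P10: 4·2.8 + 4·86 + 4·60 + 1·574 = 1169.2
P11: 4·5.1 + 4·100 + 4·77 + 1·519 = 1247.4
P12: 4·3.4 + 4·76 + 4·52 + 1·466 = 991.6
Lowest: P3 at 599.0.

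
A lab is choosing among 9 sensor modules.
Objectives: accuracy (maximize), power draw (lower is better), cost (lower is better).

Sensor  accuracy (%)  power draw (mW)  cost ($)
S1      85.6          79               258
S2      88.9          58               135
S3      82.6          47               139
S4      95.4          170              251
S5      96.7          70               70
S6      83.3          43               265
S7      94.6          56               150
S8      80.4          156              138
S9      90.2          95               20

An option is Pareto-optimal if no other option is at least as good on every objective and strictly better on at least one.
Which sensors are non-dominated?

S2, S3, S5, S6, S7, S9

S1: dominated by S2 (accuracy 88.9≥85.6, power draw 58≤79, cost 135≤258).
S2: not dominated.
S3: not dominated.
S4: dominated by S5 (accuracy 96.7≥95.4, power draw 70≤170, cost 70≤251).
S5: not dominated (best accuracy).
S6: not dominated (best power draw).
S7: not dominated.
S8: dominated by S2 (accuracy 88.9≥80.4, power draw 58≤156, cost 135≤138).
S9: not dominated (best cost).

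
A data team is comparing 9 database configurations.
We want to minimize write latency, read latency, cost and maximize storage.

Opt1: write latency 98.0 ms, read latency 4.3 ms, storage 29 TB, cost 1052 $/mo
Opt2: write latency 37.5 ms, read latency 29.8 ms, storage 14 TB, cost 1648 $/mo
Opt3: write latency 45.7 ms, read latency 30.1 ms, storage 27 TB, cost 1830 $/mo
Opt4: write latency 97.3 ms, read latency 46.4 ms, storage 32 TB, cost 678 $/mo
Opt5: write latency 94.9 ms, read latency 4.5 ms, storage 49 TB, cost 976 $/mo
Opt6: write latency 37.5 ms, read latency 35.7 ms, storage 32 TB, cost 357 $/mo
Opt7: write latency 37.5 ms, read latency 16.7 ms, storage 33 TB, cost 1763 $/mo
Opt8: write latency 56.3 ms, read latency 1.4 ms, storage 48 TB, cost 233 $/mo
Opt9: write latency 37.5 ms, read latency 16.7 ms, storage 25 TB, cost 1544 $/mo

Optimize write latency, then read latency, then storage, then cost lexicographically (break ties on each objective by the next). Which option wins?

Opt7

First minimize write latency: best is 37.5, kept {Opt2, Opt6, Opt7, Opt9}.
Then minimize read latency: best is 16.7, kept {Opt7, Opt9}.
Then maximize storage: best is 33, kept {Opt7}.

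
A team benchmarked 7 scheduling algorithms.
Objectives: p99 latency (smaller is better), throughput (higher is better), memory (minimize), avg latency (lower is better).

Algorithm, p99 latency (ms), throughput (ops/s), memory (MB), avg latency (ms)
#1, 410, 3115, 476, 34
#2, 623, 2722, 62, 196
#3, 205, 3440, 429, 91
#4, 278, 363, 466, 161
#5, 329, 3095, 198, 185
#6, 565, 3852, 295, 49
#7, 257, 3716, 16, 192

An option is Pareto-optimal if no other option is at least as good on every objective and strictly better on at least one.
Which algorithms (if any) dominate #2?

#7: p99 latency 257≤623, throughput 3716≥2722, memory 16≤62, avg latency 192≤196 — dominates #2.
Others (#1, #3, #4, #5, #6) are each worse than #2 on at least one objective.

#7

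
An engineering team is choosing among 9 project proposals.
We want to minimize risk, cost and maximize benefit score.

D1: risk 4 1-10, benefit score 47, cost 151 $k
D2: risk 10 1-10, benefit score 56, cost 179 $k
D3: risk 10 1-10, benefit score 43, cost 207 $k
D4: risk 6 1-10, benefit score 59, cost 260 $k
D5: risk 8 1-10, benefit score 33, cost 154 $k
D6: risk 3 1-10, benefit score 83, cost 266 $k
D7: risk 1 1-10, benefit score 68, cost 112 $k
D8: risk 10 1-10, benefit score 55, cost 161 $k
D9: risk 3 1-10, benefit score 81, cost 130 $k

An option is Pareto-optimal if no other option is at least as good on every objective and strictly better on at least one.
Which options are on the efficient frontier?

D1: dominated by D7 (risk 1≤4, benefit score 68≥47, cost 112≤151).
D2: dominated by D7 (risk 1≤10, benefit score 68≥56, cost 112≤179).
D3: dominated by D1 (risk 4≤10, benefit score 47≥43, cost 151≤207).
D4: dominated by D7 (risk 1≤6, benefit score 68≥59, cost 112≤260).
D5: dominated by D1 (risk 4≤8, benefit score 47≥33, cost 151≤154).
D6: not dominated (best benefit score).
D7: not dominated (best risk).
D8: dominated by D7 (risk 1≤10, benefit score 68≥55, cost 112≤161).
D9: not dominated.

D6, D7, D9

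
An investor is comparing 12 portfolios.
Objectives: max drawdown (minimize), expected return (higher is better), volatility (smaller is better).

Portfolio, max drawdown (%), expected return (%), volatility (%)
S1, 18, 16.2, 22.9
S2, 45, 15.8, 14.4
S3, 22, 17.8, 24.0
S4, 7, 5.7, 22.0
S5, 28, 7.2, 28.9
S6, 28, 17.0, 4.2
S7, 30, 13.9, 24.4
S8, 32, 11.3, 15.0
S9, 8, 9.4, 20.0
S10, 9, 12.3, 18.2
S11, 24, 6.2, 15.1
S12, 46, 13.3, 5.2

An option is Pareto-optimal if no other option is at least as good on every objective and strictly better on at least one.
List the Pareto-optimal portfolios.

S1: not dominated.
S2: dominated by S6 (max drawdown 28≤45, expected return 17.0≥15.8, volatility 4.2≤14.4).
S3: not dominated (best expected return).
S4: not dominated (best max drawdown).
S5: dominated by S1 (max drawdown 18≤28, expected return 16.2≥7.2, volatility 22.9≤28.9).
S6: not dominated (best volatility).
S7: dominated by S1 (max drawdown 18≤30, expected return 16.2≥13.9, volatility 22.9≤24.4).
S8: dominated by S6 (max drawdown 28≤32, expected return 17.0≥11.3, volatility 4.2≤15.0).
S9: not dominated.
S10: not dominated.
S11: not dominated.
S12: dominated by S6 (max drawdown 28≤46, expected return 17.0≥13.3, volatility 4.2≤5.2).

S1, S3, S4, S6, S9, S10, S11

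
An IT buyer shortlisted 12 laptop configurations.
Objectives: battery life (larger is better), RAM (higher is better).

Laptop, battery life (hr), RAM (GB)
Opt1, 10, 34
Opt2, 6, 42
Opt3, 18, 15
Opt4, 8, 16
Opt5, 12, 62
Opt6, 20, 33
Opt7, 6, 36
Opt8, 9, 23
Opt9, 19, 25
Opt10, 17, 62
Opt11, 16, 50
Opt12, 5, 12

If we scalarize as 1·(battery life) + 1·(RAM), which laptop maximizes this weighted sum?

Opt1: 1·10 + 1·34 = 44
Opt2: 1·6 + 1·42 = 48
Opt3: 1·18 + 1·15 = 33
Opt4: 1·8 + 1·16 = 24
Opt5: 1·12 + 1·62 = 74
Opt6: 1·20 + 1·33 = 53
Opt7: 1·6 + 1·36 = 42
Opt8: 1·9 + 1·23 = 32
Opt9: 1·19 + 1·25 = 44
Opt10: 1·17 + 1·62 = 79
Opt11: 1·16 + 1·50 = 66
Opt12: 1·5 + 1·12 = 17
Highest: Opt10 at 79.

Opt10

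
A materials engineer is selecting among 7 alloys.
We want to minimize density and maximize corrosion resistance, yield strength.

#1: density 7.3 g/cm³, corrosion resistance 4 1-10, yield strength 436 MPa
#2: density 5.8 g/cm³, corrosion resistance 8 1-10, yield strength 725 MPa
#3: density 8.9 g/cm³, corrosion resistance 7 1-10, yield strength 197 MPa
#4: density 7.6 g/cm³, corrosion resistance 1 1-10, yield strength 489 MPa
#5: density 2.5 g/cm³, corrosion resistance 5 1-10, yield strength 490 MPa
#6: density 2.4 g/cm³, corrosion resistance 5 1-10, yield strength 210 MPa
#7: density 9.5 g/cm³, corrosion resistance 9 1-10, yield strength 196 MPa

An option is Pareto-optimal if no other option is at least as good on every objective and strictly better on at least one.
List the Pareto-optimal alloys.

#2, #5, #6, #7

#1: dominated by #2 (density 5.8≤7.3, corrosion resistance 8≥4, yield strength 725≥436).
#2: not dominated (best yield strength).
#3: dominated by #2 (density 5.8≤8.9, corrosion resistance 8≥7, yield strength 725≥197).
#4: dominated by #2 (density 5.8≤7.6, corrosion resistance 8≥1, yield strength 725≥489).
#5: not dominated.
#6: not dominated (best density).
#7: not dominated (best corrosion resistance).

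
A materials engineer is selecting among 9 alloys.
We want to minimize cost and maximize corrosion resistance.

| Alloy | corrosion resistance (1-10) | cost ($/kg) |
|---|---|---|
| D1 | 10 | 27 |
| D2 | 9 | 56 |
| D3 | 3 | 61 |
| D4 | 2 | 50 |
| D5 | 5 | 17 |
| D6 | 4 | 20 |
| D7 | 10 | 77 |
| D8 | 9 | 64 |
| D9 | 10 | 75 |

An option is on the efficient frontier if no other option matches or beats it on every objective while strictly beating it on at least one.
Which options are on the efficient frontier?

D1: not dominated.
D2: dominated by D1 (corrosion resistance 10≥9, cost 27≤56).
D3: dominated by D1 (corrosion resistance 10≥3, cost 27≤61).
D4: dominated by D1 (corrosion resistance 10≥2, cost 27≤50).
D5: not dominated (best cost).
D6: dominated by D5 (corrosion resistance 5≥4, cost 17≤20).
D7: dominated by D1 (corrosion resistance 10≥10, cost 27≤77).
D8: dominated by D1 (corrosion resistance 10≥9, cost 27≤64).
D9: dominated by D1 (corrosion resistance 10≥10, cost 27≤75).

D1, D5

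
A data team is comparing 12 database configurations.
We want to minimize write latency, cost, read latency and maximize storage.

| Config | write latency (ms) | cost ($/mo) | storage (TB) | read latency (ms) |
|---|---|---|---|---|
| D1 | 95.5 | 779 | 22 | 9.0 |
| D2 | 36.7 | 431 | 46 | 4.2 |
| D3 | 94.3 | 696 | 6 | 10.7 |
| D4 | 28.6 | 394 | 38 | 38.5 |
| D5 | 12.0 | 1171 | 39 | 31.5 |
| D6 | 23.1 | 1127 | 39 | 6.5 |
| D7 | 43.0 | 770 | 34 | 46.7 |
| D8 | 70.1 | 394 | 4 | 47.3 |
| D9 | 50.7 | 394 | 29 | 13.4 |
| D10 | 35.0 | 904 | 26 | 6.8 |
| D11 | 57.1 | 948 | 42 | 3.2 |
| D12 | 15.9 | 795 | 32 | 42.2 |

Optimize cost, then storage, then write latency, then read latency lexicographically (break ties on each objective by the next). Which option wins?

D4

First minimize cost: best is 394, kept {D4, D8, D9}.
Then maximize storage: best is 38, kept {D4}.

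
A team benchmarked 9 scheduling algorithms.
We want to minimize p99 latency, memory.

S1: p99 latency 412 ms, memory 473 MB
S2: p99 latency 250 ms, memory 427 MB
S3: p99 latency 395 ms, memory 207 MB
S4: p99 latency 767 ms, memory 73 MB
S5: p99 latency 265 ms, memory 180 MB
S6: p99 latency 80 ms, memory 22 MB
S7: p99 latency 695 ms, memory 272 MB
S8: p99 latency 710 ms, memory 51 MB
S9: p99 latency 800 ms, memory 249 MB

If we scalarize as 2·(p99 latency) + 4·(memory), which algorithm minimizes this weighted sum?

S6

S1: 2·412 + 4·473 = 2716
S2: 2·250 + 4·427 = 2208
S3: 2·395 + 4·207 = 1618
S4: 2·767 + 4·73 = 1826
S5: 2·265 + 4·180 = 1250
S6: 2·80 + 4·22 = 248
S7: 2·695 + 4·272 = 2478
S8: 2·710 + 4·51 = 1624
S9: 2·800 + 4·249 = 2596
Lowest: S6 at 248.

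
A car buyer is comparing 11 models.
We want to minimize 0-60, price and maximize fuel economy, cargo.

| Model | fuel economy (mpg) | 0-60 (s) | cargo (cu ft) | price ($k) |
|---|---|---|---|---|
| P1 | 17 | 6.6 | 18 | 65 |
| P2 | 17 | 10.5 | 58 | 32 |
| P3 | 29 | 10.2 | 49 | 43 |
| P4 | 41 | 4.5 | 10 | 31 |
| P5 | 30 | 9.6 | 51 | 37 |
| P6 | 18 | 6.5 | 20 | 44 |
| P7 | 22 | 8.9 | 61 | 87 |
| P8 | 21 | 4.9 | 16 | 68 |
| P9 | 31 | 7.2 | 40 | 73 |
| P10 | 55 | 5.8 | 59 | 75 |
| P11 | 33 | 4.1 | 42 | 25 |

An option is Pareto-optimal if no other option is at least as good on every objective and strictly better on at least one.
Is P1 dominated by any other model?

P6 vs P1: fuel economy 18≥17, 0-60 6.5≤6.6, cargo 20≥18, price 44≤65 — P6 is at least as good on every objective and strictly better on at least one, so P6 dominates P1.

Yes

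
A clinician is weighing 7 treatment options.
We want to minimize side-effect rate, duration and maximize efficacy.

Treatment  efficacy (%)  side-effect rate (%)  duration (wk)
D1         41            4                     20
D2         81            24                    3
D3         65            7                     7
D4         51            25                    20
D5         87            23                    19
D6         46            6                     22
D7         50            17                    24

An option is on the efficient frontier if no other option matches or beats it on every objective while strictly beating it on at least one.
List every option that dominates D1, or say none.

D2: worse on side-effect rate (24 vs 4).
D3: worse on side-effect rate (7 vs 4).
D4: worse on side-effect rate (25 vs 4).
D5: worse on side-effect rate (23 vs 4).
D6: worse on side-effect rate (6 vs 4).
D7: worse on side-effect rate (17 vs 4).
No option dominates D1.

none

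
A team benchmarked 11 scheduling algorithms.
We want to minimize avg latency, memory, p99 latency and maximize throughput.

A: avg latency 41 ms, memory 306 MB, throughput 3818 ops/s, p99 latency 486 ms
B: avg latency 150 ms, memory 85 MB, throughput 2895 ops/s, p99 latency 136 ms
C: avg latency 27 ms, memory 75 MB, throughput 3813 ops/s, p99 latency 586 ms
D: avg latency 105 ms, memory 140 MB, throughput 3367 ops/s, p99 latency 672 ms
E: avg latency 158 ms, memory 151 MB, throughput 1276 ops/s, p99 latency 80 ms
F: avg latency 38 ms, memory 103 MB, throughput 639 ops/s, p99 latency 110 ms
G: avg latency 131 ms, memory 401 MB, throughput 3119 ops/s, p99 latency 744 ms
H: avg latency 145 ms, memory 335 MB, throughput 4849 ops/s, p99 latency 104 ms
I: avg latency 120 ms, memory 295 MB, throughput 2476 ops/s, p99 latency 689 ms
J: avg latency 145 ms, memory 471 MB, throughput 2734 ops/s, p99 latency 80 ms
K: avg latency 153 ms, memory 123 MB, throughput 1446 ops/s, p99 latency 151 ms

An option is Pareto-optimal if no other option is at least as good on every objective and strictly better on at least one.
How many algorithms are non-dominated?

A: not dominated.
B: not dominated.
C: not dominated (best avg latency).
D: dominated by C (avg latency 27≤105, memory 75≤140, throughput 3813≥3367, p99 latency 586≤672).
E: not dominated.
F: not dominated.
G: dominated by A (avg latency 41≤131, memory 306≤401, throughput 3818≥3119, p99 latency 486≤744).
H: not dominated (best throughput).
I: dominated by C (avg latency 27≤120, memory 75≤295, throughput 3813≥2476, p99 latency 586≤689).
J: not dominated.
K: dominated by B (avg latency 150≤153, memory 85≤123, throughput 2895≥1446, p99 latency 136≤151).
Pareto-optimal: A, B, C, E, F, H, J → 7.

7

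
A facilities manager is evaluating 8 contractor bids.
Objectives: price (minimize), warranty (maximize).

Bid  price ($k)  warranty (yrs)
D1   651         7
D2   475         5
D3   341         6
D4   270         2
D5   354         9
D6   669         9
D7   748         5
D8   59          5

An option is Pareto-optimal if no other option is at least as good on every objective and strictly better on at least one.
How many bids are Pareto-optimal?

3

D1: dominated by D5 (price 354≤651, warranty 9≥7).
D2: dominated by D3 (price 341≤475, warranty 6≥5).
D3: not dominated.
D4: dominated by D8 (price 59≤270, warranty 5≥2).
D5: not dominated.
D6: dominated by D5 (price 354≤669, warranty 9≥9).
D7: dominated by D1 (price 651≤748, warranty 7≥5).
D8: not dominated (best price).
Pareto-optimal: D3, D5, D8 → 3.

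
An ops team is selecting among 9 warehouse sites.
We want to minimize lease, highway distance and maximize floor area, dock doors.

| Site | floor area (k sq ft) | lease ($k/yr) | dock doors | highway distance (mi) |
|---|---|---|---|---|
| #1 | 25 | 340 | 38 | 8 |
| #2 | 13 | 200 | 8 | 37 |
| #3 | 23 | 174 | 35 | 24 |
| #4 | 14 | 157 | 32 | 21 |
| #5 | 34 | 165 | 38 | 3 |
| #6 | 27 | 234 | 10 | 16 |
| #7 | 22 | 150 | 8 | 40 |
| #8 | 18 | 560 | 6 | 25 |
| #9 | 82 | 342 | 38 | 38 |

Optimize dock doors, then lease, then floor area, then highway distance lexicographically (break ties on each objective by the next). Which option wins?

#5

First maximize dock doors: best is 38, kept {#1, #5, #9}.
Then minimize lease: best is 165, kept {#5}.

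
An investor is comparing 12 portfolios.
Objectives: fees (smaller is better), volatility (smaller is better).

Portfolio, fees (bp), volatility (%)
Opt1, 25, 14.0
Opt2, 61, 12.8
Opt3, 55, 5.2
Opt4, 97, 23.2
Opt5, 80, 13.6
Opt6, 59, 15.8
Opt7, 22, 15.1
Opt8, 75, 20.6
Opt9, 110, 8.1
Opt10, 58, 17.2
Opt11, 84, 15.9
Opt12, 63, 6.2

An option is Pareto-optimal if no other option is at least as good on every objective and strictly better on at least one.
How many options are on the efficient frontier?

Opt1: not dominated.
Opt2: dominated by Opt3 (fees 55≤61, volatility 5.2≤12.8).
Opt3: not dominated (best volatility).
Opt4: dominated by Opt1 (fees 25≤97, volatility 14.0≤23.2).
Opt5: dominated by Opt2 (fees 61≤80, volatility 12.8≤13.6).
Opt6: dominated by Opt1 (fees 25≤59, volatility 14.0≤15.8).
Opt7: not dominated (best fees).
Opt8: dominated by Opt1 (fees 25≤75, volatility 14.0≤20.6).
Opt9: dominated by Opt3 (fees 55≤110, volatility 5.2≤8.1).
Opt10: dominated by Opt1 (fees 25≤58, volatility 14.0≤17.2).
Opt11: dominated by Opt1 (fees 25≤84, volatility 14.0≤15.9).
Opt12: dominated by Opt3 (fees 55≤63, volatility 5.2≤6.2).
Pareto-optimal: Opt1, Opt3, Opt7 → 3.

3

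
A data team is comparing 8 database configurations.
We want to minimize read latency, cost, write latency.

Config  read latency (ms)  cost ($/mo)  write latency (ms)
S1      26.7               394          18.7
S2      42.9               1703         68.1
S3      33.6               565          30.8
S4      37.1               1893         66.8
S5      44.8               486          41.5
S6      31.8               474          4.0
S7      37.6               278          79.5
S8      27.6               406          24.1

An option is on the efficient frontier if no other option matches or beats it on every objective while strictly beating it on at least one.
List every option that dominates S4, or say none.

S1: read latency 26.7≤37.1, cost 394≤1893, write latency 18.7≤66.8 — dominates S4.
S3: read latency 33.6≤37.1, cost 565≤1893, write latency 30.8≤66.8 — dominates S4.
S6: read latency 31.8≤37.1, cost 474≤1893, write latency 4.0≤66.8 — dominates S4.
S8: read latency 27.6≤37.1, cost 406≤1893, write latency 24.1≤66.8 — dominates S4.
Others (S2, S5, S7) are each worse than S4 on at least one objective.

S1, S3, S6, S8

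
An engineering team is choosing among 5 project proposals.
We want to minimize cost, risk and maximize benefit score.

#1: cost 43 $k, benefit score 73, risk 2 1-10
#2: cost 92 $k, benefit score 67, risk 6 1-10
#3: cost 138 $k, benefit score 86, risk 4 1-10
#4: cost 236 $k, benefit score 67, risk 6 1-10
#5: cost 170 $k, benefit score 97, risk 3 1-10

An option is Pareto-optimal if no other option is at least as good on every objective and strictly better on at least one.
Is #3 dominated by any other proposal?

#1: worse on benefit score (73 vs 86).
#2: worse on benefit score (67 vs 86).
#4: worse on cost (236 vs 138).
#5: worse on cost (170 vs 138).
No option is at least as good as #3 on every objective and strictly better on one.

No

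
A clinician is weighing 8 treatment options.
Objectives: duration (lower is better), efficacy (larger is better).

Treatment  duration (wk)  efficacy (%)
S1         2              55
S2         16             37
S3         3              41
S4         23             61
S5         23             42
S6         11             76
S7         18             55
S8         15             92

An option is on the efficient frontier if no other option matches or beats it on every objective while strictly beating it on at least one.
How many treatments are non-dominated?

S1: not dominated (best duration).
S2: dominated by S1 (duration 2≤16, efficacy 55≥37).
S3: dominated by S1 (duration 2≤3, efficacy 55≥41).
S4: dominated by S6 (duration 11≤23, efficacy 76≥61).
S5: dominated by S1 (duration 2≤23, efficacy 55≥42).
S6: not dominated.
S7: dominated by S1 (duration 2≤18, efficacy 55≥55).
S8: not dominated (best efficacy).
Pareto-optimal: S1, S6, S8 → 3.

3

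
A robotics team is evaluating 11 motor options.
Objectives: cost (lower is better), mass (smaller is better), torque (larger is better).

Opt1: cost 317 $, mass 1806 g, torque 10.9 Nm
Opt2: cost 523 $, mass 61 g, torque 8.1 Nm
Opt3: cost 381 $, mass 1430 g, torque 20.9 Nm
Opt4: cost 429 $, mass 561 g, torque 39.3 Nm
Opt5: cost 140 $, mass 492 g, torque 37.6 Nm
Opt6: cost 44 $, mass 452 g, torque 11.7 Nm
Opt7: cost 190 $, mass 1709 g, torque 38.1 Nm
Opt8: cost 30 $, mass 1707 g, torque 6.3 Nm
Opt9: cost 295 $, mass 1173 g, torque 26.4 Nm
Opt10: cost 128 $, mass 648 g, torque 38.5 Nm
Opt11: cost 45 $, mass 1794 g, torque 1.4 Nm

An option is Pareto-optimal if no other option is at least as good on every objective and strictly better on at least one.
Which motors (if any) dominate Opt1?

Opt5: cost 140≤317, mass 492≤1806, torque 37.6≥10.9 — dominates Opt1.
Opt6: cost 44≤317, mass 452≤1806, torque 11.7≥10.9 — dominates Opt1.
Opt7: cost 190≤317, mass 1709≤1806, torque 38.1≥10.9 — dominates Opt1.
Opt9: cost 295≤317, mass 1173≤1806, torque 26.4≥10.9 — dominates Opt1.
Opt10: cost 128≤317, mass 648≤1806, torque 38.5≥10.9 — dominates Opt1.
Others (Opt2, Opt3, Opt4, Opt8, Opt11) are each worse than Opt1 on at least one objective.

Opt5, Opt6, Opt7, Opt9, Opt10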